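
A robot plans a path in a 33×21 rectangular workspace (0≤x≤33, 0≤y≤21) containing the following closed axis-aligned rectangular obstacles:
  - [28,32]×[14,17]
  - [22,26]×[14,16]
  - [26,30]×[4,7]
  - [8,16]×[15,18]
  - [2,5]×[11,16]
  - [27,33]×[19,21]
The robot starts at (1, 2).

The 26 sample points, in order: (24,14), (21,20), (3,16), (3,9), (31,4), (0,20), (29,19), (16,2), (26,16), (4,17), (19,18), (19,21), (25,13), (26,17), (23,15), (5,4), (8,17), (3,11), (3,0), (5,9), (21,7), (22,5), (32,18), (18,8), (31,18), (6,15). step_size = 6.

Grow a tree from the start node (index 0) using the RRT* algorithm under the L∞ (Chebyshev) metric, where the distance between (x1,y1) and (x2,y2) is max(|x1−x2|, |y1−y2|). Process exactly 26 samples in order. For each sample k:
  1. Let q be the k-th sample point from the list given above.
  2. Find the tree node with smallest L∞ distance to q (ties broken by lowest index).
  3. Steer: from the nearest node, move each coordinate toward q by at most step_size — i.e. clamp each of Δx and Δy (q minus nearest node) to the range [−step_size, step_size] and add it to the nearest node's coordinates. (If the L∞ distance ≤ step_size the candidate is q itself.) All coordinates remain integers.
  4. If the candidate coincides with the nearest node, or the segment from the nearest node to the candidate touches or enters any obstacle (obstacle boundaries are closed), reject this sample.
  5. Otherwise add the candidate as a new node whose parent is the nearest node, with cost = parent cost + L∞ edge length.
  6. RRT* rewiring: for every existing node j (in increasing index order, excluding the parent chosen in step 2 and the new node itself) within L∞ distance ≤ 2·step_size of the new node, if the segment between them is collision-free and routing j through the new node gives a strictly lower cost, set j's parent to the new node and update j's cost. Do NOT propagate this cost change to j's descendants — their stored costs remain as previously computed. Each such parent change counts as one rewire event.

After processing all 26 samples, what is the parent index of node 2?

Parent of node 2: 1

1. q=(24,14) nearest=0 d=23 new=(7,8) → add node 1 parent=0 cost=6
2. q=(21,20) nearest=1 d=14 new=(13,14) → add node 2 parent=1 cost=12
3. q=(3,16) nearest=1 d=8 new=(3,14) → blocked by [2,5]×[11,16], reject
4. q=(3,9) nearest=1 d=4 new=(3,9) → add node 3 parent=1 cost=10
5. q=(31,4) nearest=2 d=18 new=(19,8) → add node 4 parent=2 cost=18
6. q=(0,20) nearest=3 d=11 new=(0,15) → blocked by [2,5]×[11,16], reject
7. q=(29,19) nearest=4 d=11 new=(25,14) → blocked by [22,26]×[14,16], reject
8. q=(16,2) nearest=4 d=6 new=(16,2) → add node 5 parent=4 cost=24
9. q=(26,16) nearest=4 d=8 new=(25,14) → blocked by [22,26]×[14,16], reject
10. q=(4,17) nearest=3 d=8 new=(4,15) → blocked by [2,5]×[11,16], reject
11. q=(19,18) nearest=2 d=6 new=(19,18) → blocked by [8,16]×[15,18], reject
12. q=(19,21) nearest=2 d=7 new=(19,20) → blocked by [8,16]×[15,18], reject
13. q=(25,13) nearest=4 d=6 new=(25,13) → add node 6 parent=4 cost=24
14. q=(26,17) nearest=6 d=4 new=(26,17) → blocked by [22,26]×[14,16], reject
15. q=(23,15) nearest=6 d=2 new=(23,15) → blocked by [22,26]×[14,16], reject
16. q=(5,4) nearest=0 d=4 new=(5,4) → add node 7 parent=0 cost=4; rewire 3→7 (9<10); rewire 5→7 (15<24)
17. q=(8,17) nearest=2 d=5 new=(8,17) → blocked by [8,16]×[15,18], reject
18. q=(3,11) nearest=3 d=2 new=(3,11) → blocked by [2,5]×[11,16], reject
19. q=(3,0) nearest=0 d=2 new=(3,0) → add node 8 parent=0 cost=2
20. q=(5,9) nearest=1 d=2 new=(5,9) → add node 9 parent=1 cost=8
21. q=(21,7) nearest=4 d=2 new=(21,7) → add node 10 parent=4 cost=20
22. q=(22,5) nearest=10 d=2 new=(22,5) → add node 11 parent=10 cost=22
23. q=(32,18) nearest=6 d=7 new=(31,18) → blocked by [28,32]×[14,17], reject
24. q=(18,8) nearest=4 d=1 new=(18,8) → add node 12 parent=4 cost=19
25. q=(31,18) nearest=6 d=6 new=(31,18) → blocked by [28,32]×[14,17], reject
26. q=(6,15) nearest=3 d=6 new=(6,15) → blocked by [2,5]×[11,16], reject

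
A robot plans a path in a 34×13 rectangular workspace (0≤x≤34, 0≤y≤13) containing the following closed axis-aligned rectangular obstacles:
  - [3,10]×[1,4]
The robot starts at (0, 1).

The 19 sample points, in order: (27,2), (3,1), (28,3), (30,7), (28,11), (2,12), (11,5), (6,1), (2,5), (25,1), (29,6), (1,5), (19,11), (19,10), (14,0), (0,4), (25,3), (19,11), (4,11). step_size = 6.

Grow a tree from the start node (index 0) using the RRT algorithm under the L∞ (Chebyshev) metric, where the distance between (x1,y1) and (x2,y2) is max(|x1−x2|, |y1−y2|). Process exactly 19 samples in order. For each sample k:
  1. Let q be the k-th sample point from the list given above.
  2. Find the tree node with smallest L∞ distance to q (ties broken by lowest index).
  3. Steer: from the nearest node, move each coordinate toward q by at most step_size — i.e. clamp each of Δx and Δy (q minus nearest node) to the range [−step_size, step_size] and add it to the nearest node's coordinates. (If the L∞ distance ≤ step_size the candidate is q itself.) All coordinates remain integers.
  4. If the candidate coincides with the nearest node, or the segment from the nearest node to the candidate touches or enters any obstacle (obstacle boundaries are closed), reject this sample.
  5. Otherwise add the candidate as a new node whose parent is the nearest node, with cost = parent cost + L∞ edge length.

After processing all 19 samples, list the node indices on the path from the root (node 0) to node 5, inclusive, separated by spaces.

Path: 0 1 3 5

1. q=(27,2) nearest=0 d=27 new=(6,2) → blocked by [3,10]×[1,4], reject
2. q=(3,1) nearest=0 d=3 new=(3,1) → blocked by [3,10]×[1,4], reject
3. q=(28,3) nearest=0 d=28 new=(6,3) → blocked by [3,10]×[1,4], reject
4. q=(30,7) nearest=0 d=30 new=(6,7) → blocked by [3,10]×[1,4], reject
5. q=(28,11) nearest=0 d=28 new=(6,7) → blocked by [3,10]×[1,4], reject
6. q=(2,12) nearest=0 d=11 new=(2,7) → add node 1 parent=0 cost=6
7. q=(11,5) nearest=1 d=9 new=(8,5) → add node 2 parent=1 cost=12
8. q=(6,1) nearest=2 d=4 new=(6,1) → blocked by [3,10]×[1,4], reject
9. q=(2,5) nearest=1 d=2 new=(2,5) → add node 3 parent=1 cost=8
10. q=(25,1) nearest=2 d=17 new=(14,1) → blocked by [3,10]×[1,4], reject
11. q=(29,6) nearest=2 d=21 new=(14,6) → add node 4 parent=2 cost=18
12. q=(1,5) nearest=3 d=1 new=(1,5) → add node 5 parent=3 cost=9
13. q=(19,11) nearest=4 d=5 new=(19,11) → add node 6 parent=4 cost=23
14. q=(19,10) nearest=6 d=1 new=(19,10) → add node 7 parent=6 cost=24
15. q=(14,0) nearest=2 d=6 new=(14,0) → blocked by [3,10]×[1,4], reject
16. q=(0,4) nearest=5 d=1 new=(0,4) → add node 8 parent=5 cost=10
17. q=(25,3) nearest=7 d=7 new=(25,4) → add node 9 parent=7 cost=30
18. q=(19,11) nearest=6 d=0 → coincident, reject
19. q=(4,11) nearest=1 d=4 new=(4,11) → add node 10 parent=1 cost=10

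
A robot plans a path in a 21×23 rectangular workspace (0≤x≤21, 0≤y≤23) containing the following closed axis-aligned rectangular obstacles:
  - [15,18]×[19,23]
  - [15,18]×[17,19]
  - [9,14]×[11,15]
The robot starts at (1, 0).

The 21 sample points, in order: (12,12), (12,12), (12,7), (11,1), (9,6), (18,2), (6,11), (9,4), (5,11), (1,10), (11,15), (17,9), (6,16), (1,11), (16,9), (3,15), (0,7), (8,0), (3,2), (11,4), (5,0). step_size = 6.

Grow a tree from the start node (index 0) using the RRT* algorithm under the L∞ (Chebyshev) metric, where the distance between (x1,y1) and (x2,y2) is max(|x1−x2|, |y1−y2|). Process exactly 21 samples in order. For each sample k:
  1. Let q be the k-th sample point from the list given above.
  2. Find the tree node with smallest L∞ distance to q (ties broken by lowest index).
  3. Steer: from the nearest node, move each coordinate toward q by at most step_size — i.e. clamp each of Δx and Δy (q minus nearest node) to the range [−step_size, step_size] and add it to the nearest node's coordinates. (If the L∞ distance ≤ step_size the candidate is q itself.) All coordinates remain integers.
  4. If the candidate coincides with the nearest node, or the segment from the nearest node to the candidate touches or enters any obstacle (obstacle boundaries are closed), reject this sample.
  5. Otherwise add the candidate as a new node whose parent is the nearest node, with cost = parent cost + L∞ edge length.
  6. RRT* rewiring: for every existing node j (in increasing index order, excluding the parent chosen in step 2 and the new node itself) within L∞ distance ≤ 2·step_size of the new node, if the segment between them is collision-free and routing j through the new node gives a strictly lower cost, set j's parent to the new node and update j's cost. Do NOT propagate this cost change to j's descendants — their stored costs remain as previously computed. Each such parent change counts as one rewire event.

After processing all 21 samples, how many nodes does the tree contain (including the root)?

Node count: 20

1. q=(12,12) nearest=0 d=12 new=(7,6) → add node 1 parent=0 cost=6
2. q=(12,12) nearest=1 d=6 new=(12,12) → blocked by [9,14]×[11,15], reject
3. q=(12,7) nearest=1 d=5 new=(12,7) → add node 2 parent=1 cost=11
4. q=(11,1) nearest=1 d=5 new=(11,1) → add node 3 parent=1 cost=11
5. q=(9,6) nearest=1 d=2 new=(9,6) → add node 4 parent=1 cost=8
6. q=(18,2) nearest=2 d=6 new=(18,2) → add node 5 parent=2 cost=17
7. q=(6,11) nearest=1 d=5 new=(6,11) → add node 6 parent=1 cost=11
8. q=(9,4) nearest=1 d=2 new=(9,4) → add node 7 parent=1 cost=8
9. q=(5,11) nearest=6 d=1 new=(5,11) → add node 8 parent=6 cost=12
10. q=(1,10) nearest=8 d=4 new=(1,10) → add node 9 parent=8 cost=16
11. q=(11,15) nearest=6 d=5 new=(11,15) → blocked by [9,14]×[11,15], reject
12. q=(17,9) nearest=2 d=5 new=(17,9) → add node 10 parent=2 cost=16
13. q=(6,16) nearest=6 d=5 new=(6,16) → add node 11 parent=6 cost=16
14. q=(1,11) nearest=9 d=1 new=(1,11) → add node 12 parent=9 cost=17
15. q=(16,9) nearest=10 d=1 new=(16,9) → add node 13 parent=10 cost=17
16. q=(3,15) nearest=11 d=3 new=(3,15) → add node 14 parent=11 cost=19
17. q=(0,7) nearest=9 d=3 new=(0,7) → add node 15 parent=9 cost=19
18. q=(8,0) nearest=3 d=3 new=(8,0) → add node 16 parent=3 cost=14
19. q=(3,2) nearest=0 d=2 new=(3,2) → add node 17 parent=0 cost=2; rewire 3→17 (10<11); rewire 8→17 (11<12); rewire 9→17 (10<16); rewire 12→17 (11<17); rewire 15→17 (7<19); rewire 16→17 (7<14)
20. q=(11,4) nearest=4 d=2 new=(11,4) → add node 18 parent=4 cost=10; rewire 13→18 (15<17)
21. q=(5,0) nearest=17 d=2 new=(5,0) → add node 19 parent=17 cost=4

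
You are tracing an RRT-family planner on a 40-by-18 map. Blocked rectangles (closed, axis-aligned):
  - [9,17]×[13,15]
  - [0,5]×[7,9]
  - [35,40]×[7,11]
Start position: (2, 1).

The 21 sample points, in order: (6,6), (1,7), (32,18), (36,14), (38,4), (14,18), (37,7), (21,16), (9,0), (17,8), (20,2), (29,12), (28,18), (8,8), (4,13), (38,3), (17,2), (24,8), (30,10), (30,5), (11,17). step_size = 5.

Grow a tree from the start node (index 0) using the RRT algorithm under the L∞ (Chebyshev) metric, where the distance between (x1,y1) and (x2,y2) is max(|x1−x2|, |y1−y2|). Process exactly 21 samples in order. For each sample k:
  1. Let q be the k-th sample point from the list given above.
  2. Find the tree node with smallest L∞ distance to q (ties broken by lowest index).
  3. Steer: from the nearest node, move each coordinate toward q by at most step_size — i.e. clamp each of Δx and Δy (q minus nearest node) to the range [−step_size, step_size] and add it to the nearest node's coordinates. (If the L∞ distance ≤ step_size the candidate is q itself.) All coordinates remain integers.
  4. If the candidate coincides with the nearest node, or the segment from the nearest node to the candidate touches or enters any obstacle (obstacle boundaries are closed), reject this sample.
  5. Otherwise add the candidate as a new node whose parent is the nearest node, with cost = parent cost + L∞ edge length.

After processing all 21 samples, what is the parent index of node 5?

1. q=(6,6) nearest=0 d=5 new=(6,6) → add node 1 parent=0 cost=5
2. q=(1,7) nearest=1 d=5 new=(1,7) → blocked by [0,5]×[7,9], reject
3. q=(32,18) nearest=1 d=26 new=(11,11) → add node 2 parent=1 cost=10
4. q=(36,14) nearest=2 d=25 new=(16,14) → blocked by [9,17]×[13,15], reject
5. q=(38,4) nearest=2 d=27 new=(16,6) → add node 3 parent=2 cost=15
6. q=(14,18) nearest=2 d=7 new=(14,16) → blocked by [9,17]×[13,15], reject
7. q=(37,7) nearest=3 d=21 new=(21,7) → add node 4 parent=3 cost=20
8. q=(21,16) nearest=4 d=9 new=(21,12) → add node 5 parent=4 cost=25
9. q=(9,0) nearest=1 d=6 new=(9,1) → add node 6 parent=1 cost=10
10. q=(17,8) nearest=3 d=2 new=(17,8) → add node 7 parent=3 cost=17
11. q=(20,2) nearest=3 d=4 new=(20,2) → add node 8 parent=3 cost=19
12. q=(29,12) nearest=4 d=8 new=(26,12) → add node 9 parent=4 cost=25
13. q=(28,18) nearest=9 d=6 new=(28,17) → add node 10 parent=9 cost=30
14. q=(8,8) nearest=1 d=2 new=(8,8) → add node 11 parent=1 cost=7
15. q=(4,13) nearest=11 d=5 new=(4,13) → add node 12 parent=11 cost=12
16. q=(38,3) nearest=9 d=12 new=(31,7) → add node 13 parent=9 cost=30
17. q=(17,2) nearest=8 d=3 new=(17,2) → add node 14 parent=8 cost=22
18. q=(24,8) nearest=4 d=3 new=(24,8) → add node 15 parent=4 cost=23
19. q=(30,10) nearest=13 d=3 new=(30,10) → add node 16 parent=13 cost=33
20. q=(30,5) nearest=13 d=2 new=(30,5) → add node 17 parent=13 cost=32
21. q=(11,17) nearest=2 d=6 new=(11,16) → blocked by [9,17]×[13,15], reject

Parent of node 5: 4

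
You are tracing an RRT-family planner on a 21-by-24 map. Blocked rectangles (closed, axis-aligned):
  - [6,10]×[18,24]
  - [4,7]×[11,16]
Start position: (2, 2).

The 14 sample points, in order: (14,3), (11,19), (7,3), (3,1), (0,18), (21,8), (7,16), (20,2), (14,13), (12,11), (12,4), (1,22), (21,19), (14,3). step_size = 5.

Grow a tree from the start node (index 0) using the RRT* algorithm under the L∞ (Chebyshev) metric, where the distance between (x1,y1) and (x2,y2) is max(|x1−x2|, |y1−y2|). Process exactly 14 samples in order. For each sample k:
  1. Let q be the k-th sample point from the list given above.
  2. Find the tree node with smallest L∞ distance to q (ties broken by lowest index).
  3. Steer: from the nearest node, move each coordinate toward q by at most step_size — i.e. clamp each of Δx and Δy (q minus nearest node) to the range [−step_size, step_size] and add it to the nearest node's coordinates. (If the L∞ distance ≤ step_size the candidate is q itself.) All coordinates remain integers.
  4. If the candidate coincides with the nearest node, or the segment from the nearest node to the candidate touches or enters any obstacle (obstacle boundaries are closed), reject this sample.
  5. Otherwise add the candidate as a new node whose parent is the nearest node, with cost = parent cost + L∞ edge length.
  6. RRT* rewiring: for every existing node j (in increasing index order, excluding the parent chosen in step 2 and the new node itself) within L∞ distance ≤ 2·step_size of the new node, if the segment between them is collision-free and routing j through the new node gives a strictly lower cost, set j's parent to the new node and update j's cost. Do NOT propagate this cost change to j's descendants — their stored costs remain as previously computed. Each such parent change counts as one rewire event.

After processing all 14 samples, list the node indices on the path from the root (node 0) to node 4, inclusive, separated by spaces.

Path: 0 3 2 4

1. q=(14,3) nearest=0 d=12 new=(7,3) → add node 1 parent=0 cost=5
2. q=(11,19) nearest=1 d=16 new=(11,8) → add node 2 parent=1 cost=10
3. q=(7,3) nearest=1 d=0 → coincident, reject
4. q=(3,1) nearest=0 d=1 new=(3,1) → add node 3 parent=0 cost=1; rewire 2→3 (9<10)
5. q=(0,18) nearest=2 d=11 new=(6,13) → blocked by [4,7]×[11,16], reject
6. q=(21,8) nearest=2 d=10 new=(16,8) → add node 4 parent=2 cost=14
7. q=(7,16) nearest=2 d=8 new=(7,13) → blocked by [4,7]×[11,16], reject
8. q=(20,2) nearest=4 d=6 new=(20,3) → add node 5 parent=4 cost=19
9. q=(14,13) nearest=2 d=5 new=(14,13) → add node 6 parent=2 cost=14
10. q=(12,11) nearest=6 d=2 new=(12,11) → add node 7 parent=6 cost=16
11. q=(12,4) nearest=2 d=4 new=(12,4) → add node 8 parent=2 cost=13
12. q=(1,22) nearest=7 d=11 new=(7,16) → blocked by [4,7]×[11,16], reject
13. q=(21,19) nearest=6 d=7 new=(19,18) → add node 9 parent=6 cost=19
14. q=(14,3) nearest=8 d=2 new=(14,3) → add node 10 parent=8 cost=15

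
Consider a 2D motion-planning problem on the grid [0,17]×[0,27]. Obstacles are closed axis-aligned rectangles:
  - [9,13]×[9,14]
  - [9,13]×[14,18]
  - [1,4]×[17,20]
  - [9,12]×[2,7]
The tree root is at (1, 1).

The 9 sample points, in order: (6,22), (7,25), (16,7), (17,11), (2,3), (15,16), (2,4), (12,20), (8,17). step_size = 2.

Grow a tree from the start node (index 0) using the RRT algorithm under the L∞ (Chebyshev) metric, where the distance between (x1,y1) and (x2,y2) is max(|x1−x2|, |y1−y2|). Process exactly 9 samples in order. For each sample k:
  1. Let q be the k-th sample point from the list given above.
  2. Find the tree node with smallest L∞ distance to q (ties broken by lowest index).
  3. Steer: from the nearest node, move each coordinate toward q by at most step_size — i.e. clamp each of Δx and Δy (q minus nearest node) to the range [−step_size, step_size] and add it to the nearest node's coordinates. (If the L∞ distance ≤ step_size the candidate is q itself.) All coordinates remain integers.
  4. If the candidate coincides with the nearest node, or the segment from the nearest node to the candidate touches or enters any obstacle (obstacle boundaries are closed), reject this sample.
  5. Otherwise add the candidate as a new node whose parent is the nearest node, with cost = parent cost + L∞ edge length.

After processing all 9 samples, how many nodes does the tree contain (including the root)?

Node count: 7

1. q=(6,22) nearest=0 d=21 new=(3,3) → add node 1 parent=0 cost=2
2. q=(7,25) nearest=1 d=22 new=(5,5) → add node 2 parent=1 cost=4
3. q=(16,7) nearest=2 d=11 new=(7,7) → add node 3 parent=2 cost=6
4. q=(17,11) nearest=3 d=10 new=(9,9) → blocked by [9,13]×[9,14], reject
5. q=(2,3) nearest=1 d=1 new=(2,3) → add node 4 parent=1 cost=3
6. q=(15,16) nearest=3 d=9 new=(9,9) → blocked by [9,13]×[9,14], reject
7. q=(2,4) nearest=1 d=1 new=(2,4) → add node 5 parent=1 cost=3
8. q=(12,20) nearest=3 d=13 new=(9,9) → blocked by [9,13]×[9,14], reject
9. q=(8,17) nearest=3 d=10 new=(8,9) → add node 6 parent=3 cost=8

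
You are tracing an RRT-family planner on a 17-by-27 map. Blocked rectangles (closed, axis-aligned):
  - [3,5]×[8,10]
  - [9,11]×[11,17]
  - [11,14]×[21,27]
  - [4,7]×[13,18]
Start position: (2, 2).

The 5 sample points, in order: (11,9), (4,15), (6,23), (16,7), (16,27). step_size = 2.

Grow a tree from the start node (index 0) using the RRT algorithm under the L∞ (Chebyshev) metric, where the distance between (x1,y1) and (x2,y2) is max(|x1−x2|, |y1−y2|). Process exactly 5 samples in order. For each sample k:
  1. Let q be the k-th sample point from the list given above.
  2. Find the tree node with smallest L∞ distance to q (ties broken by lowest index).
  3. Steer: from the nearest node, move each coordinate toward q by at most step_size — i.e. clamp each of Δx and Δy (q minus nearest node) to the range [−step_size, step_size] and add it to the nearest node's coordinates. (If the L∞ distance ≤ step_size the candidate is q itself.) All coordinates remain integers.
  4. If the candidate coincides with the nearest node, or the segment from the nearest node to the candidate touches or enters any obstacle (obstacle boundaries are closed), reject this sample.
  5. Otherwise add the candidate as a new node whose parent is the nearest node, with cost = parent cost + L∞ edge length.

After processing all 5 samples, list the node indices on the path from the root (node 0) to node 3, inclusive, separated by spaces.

1. q=(11,9) nearest=0 d=9 new=(4,4) → add node 1 parent=0 cost=2
2. q=(4,15) nearest=1 d=11 new=(4,6) → add node 2 parent=1 cost=4
3. q=(6,23) nearest=2 d=17 new=(6,8) → add node 3 parent=2 cost=6
4. q=(16,7) nearest=3 d=10 new=(8,7) → add node 4 parent=3 cost=8
5. q=(16,27) nearest=3 d=19 new=(8,10) → add node 5 parent=3 cost=8

Path: 0 1 2 3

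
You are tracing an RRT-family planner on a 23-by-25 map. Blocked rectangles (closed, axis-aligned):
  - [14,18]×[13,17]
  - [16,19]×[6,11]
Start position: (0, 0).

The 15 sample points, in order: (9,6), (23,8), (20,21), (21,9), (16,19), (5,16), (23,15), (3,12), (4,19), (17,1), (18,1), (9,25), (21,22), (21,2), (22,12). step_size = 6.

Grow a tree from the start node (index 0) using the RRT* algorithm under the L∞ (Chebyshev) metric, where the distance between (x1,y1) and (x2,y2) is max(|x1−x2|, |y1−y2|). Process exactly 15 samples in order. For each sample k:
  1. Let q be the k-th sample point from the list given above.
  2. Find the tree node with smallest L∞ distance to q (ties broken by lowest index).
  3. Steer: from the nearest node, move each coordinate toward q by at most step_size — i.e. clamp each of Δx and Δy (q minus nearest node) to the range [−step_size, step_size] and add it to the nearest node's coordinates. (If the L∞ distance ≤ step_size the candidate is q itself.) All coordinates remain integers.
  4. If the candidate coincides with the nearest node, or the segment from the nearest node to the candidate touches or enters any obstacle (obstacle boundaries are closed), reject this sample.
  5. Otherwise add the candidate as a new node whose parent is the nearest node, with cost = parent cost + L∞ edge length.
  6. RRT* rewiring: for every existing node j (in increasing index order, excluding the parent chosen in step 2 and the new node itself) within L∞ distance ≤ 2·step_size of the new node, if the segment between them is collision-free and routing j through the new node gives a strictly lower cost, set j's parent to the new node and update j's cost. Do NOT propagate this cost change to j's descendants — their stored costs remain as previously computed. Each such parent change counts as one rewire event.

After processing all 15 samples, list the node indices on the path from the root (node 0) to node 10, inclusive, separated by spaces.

Path: 0 1 2 6 7 10

1. q=(9,6) nearest=0 d=9 new=(6,6) → add node 1 parent=0 cost=6
2. q=(23,8) nearest=1 d=17 new=(12,8) → add node 2 parent=1 cost=12
3. q=(20,21) nearest=2 d=13 new=(18,14) → blocked by [14,18]×[13,17], reject
4. q=(21,9) nearest=2 d=9 new=(18,9) → blocked by [16,19]×[6,11], reject
5. q=(16,19) nearest=2 d=11 new=(16,14) → blocked by [14,18]×[13,17], reject
6. q=(5,16) nearest=2 d=8 new=(6,14) → add node 3 parent=2 cost=18
7. q=(23,15) nearest=2 d=11 new=(18,14) → blocked by [14,18]×[13,17], reject
8. q=(3,12) nearest=3 d=3 new=(3,12) → add node 4 parent=3 cost=21
9. q=(4,19) nearest=3 d=5 new=(4,19) → add node 5 parent=3 cost=23
10. q=(17,1) nearest=2 d=7 new=(17,2) → add node 6 parent=2 cost=18
11. q=(18,1) nearest=6 d=1 new=(18,1) → add node 7 parent=6 cost=19
12. q=(9,25) nearest=5 d=6 new=(9,25) → add node 8 parent=5 cost=29
13. q=(21,22) nearest=8 d=12 new=(15,22) → add node 9 parent=8 cost=35
14. q=(21,2) nearest=7 d=3 new=(21,2) → add node 10 parent=7 cost=22
15. q=(22,12) nearest=2 d=10 new=(18,12) → blocked by [16,19]×[6,11], reject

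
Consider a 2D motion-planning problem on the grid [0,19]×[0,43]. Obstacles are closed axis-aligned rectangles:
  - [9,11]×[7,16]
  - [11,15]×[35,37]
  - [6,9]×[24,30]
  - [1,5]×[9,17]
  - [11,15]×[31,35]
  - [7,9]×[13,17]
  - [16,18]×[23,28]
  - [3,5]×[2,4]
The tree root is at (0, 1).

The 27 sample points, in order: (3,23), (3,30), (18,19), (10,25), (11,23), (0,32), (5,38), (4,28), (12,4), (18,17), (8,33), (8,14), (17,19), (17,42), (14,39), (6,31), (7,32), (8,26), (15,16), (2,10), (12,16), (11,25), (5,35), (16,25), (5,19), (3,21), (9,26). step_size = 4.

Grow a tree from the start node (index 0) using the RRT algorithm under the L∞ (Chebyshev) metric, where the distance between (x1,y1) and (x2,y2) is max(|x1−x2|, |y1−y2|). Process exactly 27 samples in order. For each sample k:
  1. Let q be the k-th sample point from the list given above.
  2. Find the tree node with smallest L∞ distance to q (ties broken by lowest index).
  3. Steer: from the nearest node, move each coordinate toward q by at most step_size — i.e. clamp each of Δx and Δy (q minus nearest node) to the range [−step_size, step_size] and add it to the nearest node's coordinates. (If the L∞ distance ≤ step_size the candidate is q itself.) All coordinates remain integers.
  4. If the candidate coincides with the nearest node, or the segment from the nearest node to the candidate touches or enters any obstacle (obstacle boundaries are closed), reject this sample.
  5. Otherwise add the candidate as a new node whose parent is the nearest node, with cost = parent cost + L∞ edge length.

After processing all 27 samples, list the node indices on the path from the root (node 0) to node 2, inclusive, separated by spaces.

1. q=(3,23) nearest=0 d=22 new=(3,5) → add node 1 parent=0 cost=4
2. q=(3,30) nearest=1 d=25 new=(3,9) → blocked by [1,5]×[9,17], reject
3. q=(18,19) nearest=1 d=15 new=(7,9) → add node 2 parent=1 cost=8
4. q=(10,25) nearest=2 d=16 new=(10,13) → blocked by [9,11]×[7,16], reject
5. q=(11,23) nearest=2 d=14 new=(11,13) → blocked by [9,11]×[7,16], reject
6. q=(0,32) nearest=2 d=23 new=(3,13) → blocked by [1,5]×[9,17], reject
7. q=(5,38) nearest=2 d=29 new=(5,13) → blocked by [1,5]×[9,17], reject
8. q=(4,28) nearest=2 d=19 new=(4,13) → blocked by [1,5]×[9,17], reject
9. q=(12,4) nearest=2 d=5 new=(11,5) → blocked by [9,11]×[7,16], reject
10. q=(18,17) nearest=2 d=11 new=(11,13) → blocked by [9,11]×[7,16], reject
11. q=(8,33) nearest=2 d=24 new=(8,13) → blocked by [7,9]×[13,17], reject
12. q=(8,14) nearest=2 d=5 new=(8,13) → blocked by [7,9]×[13,17], reject
13. q=(17,19) nearest=2 d=10 new=(11,13) → blocked by [9,11]×[7,16], reject
14. q=(17,42) nearest=2 d=33 new=(11,13) → blocked by [9,11]×[7,16], reject
15. q=(14,39) nearest=2 d=30 new=(11,13) → blocked by [9,11]×[7,16], reject
16. q=(6,31) nearest=2 d=22 new=(6,13) → add node 3 parent=2 cost=12
17. q=(7,32) nearest=3 d=19 new=(7,17) → blocked by [7,9]×[13,17], reject
18. q=(8,26) nearest=3 d=13 new=(8,17) → blocked by [7,9]×[13,17], reject
19. q=(15,16) nearest=2 d=8 new=(11,13) → blocked by [9,11]×[7,16], reject
20. q=(2,10) nearest=3 d=4 new=(2,10) → blocked by [1,5]×[9,17], reject
21. q=(12,16) nearest=3 d=6 new=(10,16) → blocked by [9,11]×[7,16], reject
22. q=(11,25) nearest=3 d=12 new=(10,17) → blocked by [9,11]×[7,16], reject
23. q=(5,35) nearest=3 d=22 new=(5,17) → blocked by [1,5]×[9,17], reject
24. q=(16,25) nearest=3 d=12 new=(10,17) → blocked by [9,11]×[7,16], reject
25. q=(5,19) nearest=3 d=6 new=(5,17) → blocked by [1,5]×[9,17], reject
26. q=(3,21) nearest=3 d=8 new=(3,17) → blocked by [1,5]×[9,17], reject
27. q=(9,26) nearest=3 d=13 new=(9,17) → blocked by [7,9]×[13,17], reject

Path: 0 1 2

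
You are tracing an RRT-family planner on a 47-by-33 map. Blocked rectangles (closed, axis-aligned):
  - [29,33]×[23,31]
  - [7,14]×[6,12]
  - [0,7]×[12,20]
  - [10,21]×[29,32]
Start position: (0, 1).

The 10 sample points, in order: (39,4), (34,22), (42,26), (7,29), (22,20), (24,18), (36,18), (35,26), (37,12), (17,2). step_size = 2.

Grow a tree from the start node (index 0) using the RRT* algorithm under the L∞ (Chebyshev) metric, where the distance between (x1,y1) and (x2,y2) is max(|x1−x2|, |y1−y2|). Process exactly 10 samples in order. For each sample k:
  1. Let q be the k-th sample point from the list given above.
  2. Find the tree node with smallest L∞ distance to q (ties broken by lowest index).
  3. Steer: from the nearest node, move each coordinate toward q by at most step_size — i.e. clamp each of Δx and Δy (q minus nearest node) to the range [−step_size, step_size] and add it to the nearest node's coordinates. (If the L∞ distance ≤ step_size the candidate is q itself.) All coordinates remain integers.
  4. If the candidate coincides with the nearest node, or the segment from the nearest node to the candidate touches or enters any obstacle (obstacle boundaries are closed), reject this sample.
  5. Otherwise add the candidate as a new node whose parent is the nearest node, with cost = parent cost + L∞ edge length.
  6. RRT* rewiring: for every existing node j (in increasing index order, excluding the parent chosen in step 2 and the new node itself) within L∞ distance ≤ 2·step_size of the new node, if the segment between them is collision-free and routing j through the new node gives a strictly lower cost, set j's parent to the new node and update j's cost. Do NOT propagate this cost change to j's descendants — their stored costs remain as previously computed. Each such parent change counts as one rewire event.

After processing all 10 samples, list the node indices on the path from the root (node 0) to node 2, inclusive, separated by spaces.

Path: 0 1 2

1. q=(39,4) nearest=0 d=39 new=(2,3) → add node 1 parent=0 cost=2
2. q=(34,22) nearest=1 d=32 new=(4,5) → add node 2 parent=1 cost=4
3. q=(42,26) nearest=2 d=38 new=(6,7) → add node 3 parent=2 cost=6
4. q=(7,29) nearest=3 d=22 new=(7,9) → blocked by [7,14]×[6,12], reject
5. q=(22,20) nearest=3 d=16 new=(8,9) → blocked by [7,14]×[6,12], reject
6. q=(24,18) nearest=3 d=18 new=(8,9) → blocked by [7,14]×[6,12], reject
7. q=(36,18) nearest=3 d=30 new=(8,9) → blocked by [7,14]×[6,12], reject
8. q=(35,26) nearest=3 d=29 new=(8,9) → blocked by [7,14]×[6,12], reject
9. q=(37,12) nearest=3 d=31 new=(8,9) → blocked by [7,14]×[6,12], reject
10. q=(17,2) nearest=3 d=11 new=(8,5) → blocked by [7,14]×[6,12], reject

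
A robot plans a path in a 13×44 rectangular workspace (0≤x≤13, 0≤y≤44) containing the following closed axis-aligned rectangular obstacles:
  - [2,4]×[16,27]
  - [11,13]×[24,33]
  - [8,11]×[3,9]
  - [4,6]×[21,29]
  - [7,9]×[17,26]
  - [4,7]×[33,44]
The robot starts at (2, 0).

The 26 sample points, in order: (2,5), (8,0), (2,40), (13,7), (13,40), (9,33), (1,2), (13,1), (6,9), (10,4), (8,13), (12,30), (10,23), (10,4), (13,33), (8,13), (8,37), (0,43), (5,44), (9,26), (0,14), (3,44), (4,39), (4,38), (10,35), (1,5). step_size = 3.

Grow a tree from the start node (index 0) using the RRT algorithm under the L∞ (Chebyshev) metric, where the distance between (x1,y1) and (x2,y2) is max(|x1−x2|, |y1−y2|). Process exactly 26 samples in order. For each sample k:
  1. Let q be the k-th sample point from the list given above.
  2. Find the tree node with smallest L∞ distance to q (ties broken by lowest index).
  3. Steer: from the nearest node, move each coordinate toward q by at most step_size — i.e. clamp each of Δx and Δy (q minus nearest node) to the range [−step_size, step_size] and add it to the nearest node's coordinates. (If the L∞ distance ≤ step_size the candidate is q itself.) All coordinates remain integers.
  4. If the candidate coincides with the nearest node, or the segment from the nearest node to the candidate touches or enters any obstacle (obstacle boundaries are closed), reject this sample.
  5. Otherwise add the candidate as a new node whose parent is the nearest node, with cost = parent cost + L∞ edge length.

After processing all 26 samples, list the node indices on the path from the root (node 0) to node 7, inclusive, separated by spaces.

Path: 0 2 7

1. q=(2,5) nearest=0 d=5 new=(2,3) → add node 1 parent=0 cost=3
2. q=(8,0) nearest=0 d=6 new=(5,0) → add node 2 parent=0 cost=3
3. q=(2,40) nearest=1 d=37 new=(2,6) → add node 3 parent=1 cost=6
4. q=(13,7) nearest=2 d=8 new=(8,3) → blocked by [8,11]×[3,9], reject
5. q=(13,40) nearest=3 d=34 new=(5,9) → add node 4 parent=3 cost=9
6. q=(9,33) nearest=4 d=24 new=(8,12) → add node 5 parent=4 cost=12
7. q=(1,2) nearest=1 d=1 new=(1,2) → add node 6 parent=1 cost=4
8. q=(13,1) nearest=2 d=8 new=(8,1) → add node 7 parent=2 cost=6
9. q=(6,9) nearest=4 d=1 new=(6,9) → add node 8 parent=4 cost=10
10. q=(10,4) nearest=7 d=3 new=(10,4) → blocked by [8,11]×[3,9], reject
11. q=(8,13) nearest=5 d=1 new=(8,13) → add node 9 parent=5 cost=13
12. q=(12,30) nearest=9 d=17 new=(11,16) → add node 10 parent=9 cost=16
13. q=(10,23) nearest=10 d=7 new=(10,19) → add node 11 parent=10 cost=19
14. q=(10,4) nearest=7 d=3 new=(10,4) → blocked by [8,11]×[3,9], reject
15. q=(13,33) nearest=11 d=14 new=(13,22) → add node 12 parent=11 cost=22
16. q=(8,13) nearest=9 d=0 → coincident, reject
17. q=(8,37) nearest=12 d=15 new=(10,25) → blocked by [11,13]×[24,33], reject
18. q=(0,43) nearest=12 d=21 new=(10,25) → blocked by [11,13]×[24,33], reject
19. q=(5,44) nearest=12 d=22 new=(10,25) → blocked by [11,13]×[24,33], reject
20. q=(9,26) nearest=12 d=4 new=(10,25) → blocked by [11,13]×[24,33], reject
21. q=(0,14) nearest=4 d=5 new=(2,12) → add node 13 parent=4 cost=12
22. q=(3,44) nearest=12 d=22 new=(10,25) → blocked by [11,13]×[24,33], reject
23. q=(4,39) nearest=12 d=17 new=(10,25) → blocked by [11,13]×[24,33], reject
24. q=(4,38) nearest=12 d=16 new=(10,25) → blocked by [11,13]×[24,33], reject
25. q=(10,35) nearest=12 d=13 new=(10,25) → blocked by [11,13]×[24,33], reject
26. q=(1,5) nearest=3 d=1 new=(1,5) → add node 14 parent=3 cost=7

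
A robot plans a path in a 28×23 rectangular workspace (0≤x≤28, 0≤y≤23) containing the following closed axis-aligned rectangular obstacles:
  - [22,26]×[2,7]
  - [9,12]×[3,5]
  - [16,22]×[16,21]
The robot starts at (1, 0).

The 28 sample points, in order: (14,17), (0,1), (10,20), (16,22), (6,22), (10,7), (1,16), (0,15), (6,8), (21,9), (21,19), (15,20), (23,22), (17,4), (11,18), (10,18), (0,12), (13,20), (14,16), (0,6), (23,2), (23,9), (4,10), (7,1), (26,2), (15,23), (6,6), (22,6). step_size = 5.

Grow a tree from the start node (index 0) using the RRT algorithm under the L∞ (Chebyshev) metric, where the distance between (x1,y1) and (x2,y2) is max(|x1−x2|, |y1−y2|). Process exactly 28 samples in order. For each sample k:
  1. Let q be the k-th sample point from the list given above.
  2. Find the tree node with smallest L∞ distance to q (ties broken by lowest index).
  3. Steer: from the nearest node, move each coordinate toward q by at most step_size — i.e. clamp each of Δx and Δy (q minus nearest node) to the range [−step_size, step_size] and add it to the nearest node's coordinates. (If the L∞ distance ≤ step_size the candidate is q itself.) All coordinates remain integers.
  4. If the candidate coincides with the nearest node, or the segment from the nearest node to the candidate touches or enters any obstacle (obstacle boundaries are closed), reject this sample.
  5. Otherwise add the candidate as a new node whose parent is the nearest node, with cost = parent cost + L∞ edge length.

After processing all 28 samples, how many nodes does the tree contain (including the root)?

Node count: 24

1. q=(14,17) nearest=0 d=17 new=(6,5) → add node 1 parent=0 cost=5
2. q=(0,1) nearest=0 d=1 new=(0,1) → add node 2 parent=0 cost=1
3. q=(10,20) nearest=1 d=15 new=(10,10) → add node 3 parent=1 cost=10
4. q=(16,22) nearest=3 d=12 new=(15,15) → add node 4 parent=3 cost=15
5. q=(6,22) nearest=4 d=9 new=(10,20) → add node 5 parent=4 cost=20
6. q=(10,7) nearest=3 d=3 new=(10,7) → add node 6 parent=3 cost=13
7. q=(1,16) nearest=3 d=9 new=(5,15) → add node 7 parent=3 cost=15
8. q=(0,15) nearest=7 d=5 new=(0,15) → add node 8 parent=7 cost=20
9. q=(6,8) nearest=1 d=3 new=(6,8) → add node 9 parent=1 cost=8
10. q=(21,9) nearest=4 d=6 new=(20,10) → add node 10 parent=4 cost=20
11. q=(21,19) nearest=4 d=6 new=(20,19) → blocked by [16,22]×[16,21], reject
12. q=(15,20) nearest=4 d=5 new=(15,20) → add node 11 parent=4 cost=20
13. q=(23,22) nearest=4 d=8 new=(20,20) → blocked by [16,22]×[16,21], reject
14. q=(17,4) nearest=10 d=6 new=(17,5) → add node 12 parent=10 cost=25
15. q=(11,18) nearest=5 d=2 new=(11,18) → add node 13 parent=5 cost=22
16. q=(10,18) nearest=13 d=1 new=(10,18) → add node 14 parent=13 cost=23
17. q=(0,12) nearest=8 d=3 new=(0,12) → add node 15 parent=8 cost=23
18. q=(13,20) nearest=11 d=2 new=(13,20) → add node 16 parent=11 cost=22
19. q=(14,16) nearest=4 d=1 new=(14,16) → add node 17 parent=4 cost=16
20. q=(0,6) nearest=2 d=5 new=(0,6) → add node 18 parent=2 cost=6
21. q=(23,2) nearest=12 d=6 new=(22,2) → blocked by [22,26]×[2,7], reject
22. q=(23,9) nearest=10 d=3 new=(23,9) → add node 19 parent=10 cost=23
23. q=(4,10) nearest=9 d=2 new=(4,10) → add node 20 parent=9 cost=10
24. q=(7,1) nearest=1 d=4 new=(7,1) → add node 21 parent=1 cost=9
25. q=(26,2) nearest=19 d=7 new=(26,4) → blocked by [22,26]×[2,7], reject
26. q=(15,23) nearest=11 d=3 new=(15,23) → add node 22 parent=11 cost=23
27. q=(6,6) nearest=1 d=1 new=(6,6) → add node 23 parent=1 cost=6
28. q=(22,6) nearest=19 d=3 new=(22,6) → blocked by [22,26]×[2,7], reject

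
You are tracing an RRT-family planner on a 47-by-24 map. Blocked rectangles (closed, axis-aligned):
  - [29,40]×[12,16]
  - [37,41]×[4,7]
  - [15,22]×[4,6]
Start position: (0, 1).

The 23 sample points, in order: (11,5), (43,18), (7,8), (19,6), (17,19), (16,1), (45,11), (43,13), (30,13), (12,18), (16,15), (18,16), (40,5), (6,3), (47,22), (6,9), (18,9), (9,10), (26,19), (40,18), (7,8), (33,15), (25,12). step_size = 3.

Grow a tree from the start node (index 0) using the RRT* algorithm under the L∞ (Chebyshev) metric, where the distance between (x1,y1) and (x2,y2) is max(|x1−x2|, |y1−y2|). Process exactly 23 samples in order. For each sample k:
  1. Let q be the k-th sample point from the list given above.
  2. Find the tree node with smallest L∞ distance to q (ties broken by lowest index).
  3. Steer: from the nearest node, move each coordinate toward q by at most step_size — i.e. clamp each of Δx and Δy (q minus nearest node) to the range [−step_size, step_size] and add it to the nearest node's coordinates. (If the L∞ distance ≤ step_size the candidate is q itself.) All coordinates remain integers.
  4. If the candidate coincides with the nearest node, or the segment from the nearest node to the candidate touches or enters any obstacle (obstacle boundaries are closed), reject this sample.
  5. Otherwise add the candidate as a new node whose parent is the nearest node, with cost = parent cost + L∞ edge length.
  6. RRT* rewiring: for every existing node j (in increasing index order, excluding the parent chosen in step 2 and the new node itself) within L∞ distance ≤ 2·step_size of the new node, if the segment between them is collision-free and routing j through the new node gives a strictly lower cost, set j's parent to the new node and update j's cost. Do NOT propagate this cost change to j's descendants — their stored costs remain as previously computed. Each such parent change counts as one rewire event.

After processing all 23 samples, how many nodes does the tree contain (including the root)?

Node count: 19

1. q=(11,5) nearest=0 d=11 new=(3,4) → add node 1 parent=0 cost=3
2. q=(43,18) nearest=1 d=40 new=(6,7) → add node 2 parent=1 cost=6
3. q=(7,8) nearest=2 d=1 new=(7,8) → add node 3 parent=2 cost=7
4. q=(19,6) nearest=3 d=12 new=(10,6) → add node 4 parent=3 cost=10
5. q=(17,19) nearest=3 d=11 new=(10,11) → add node 5 parent=3 cost=10
6. q=(16,1) nearest=4 d=6 new=(13,3) → add node 6 parent=4 cost=13
7. q=(45,11) nearest=6 d=32 new=(16,6) → blocked by [15,22]×[4,6], reject
8. q=(43,13) nearest=6 d=30 new=(16,6) → blocked by [15,22]×[4,6], reject
9. q=(30,13) nearest=6 d=17 new=(16,6) → blocked by [15,22]×[4,6], reject
10. q=(12,18) nearest=5 d=7 new=(12,14) → add node 7 parent=5 cost=13
11. q=(16,15) nearest=7 d=4 new=(15,15) → add node 8 parent=7 cost=16
12. q=(18,16) nearest=8 d=3 new=(18,16) → add node 9 parent=8 cost=19
13. q=(40,5) nearest=9 d=22 new=(21,13) → add node 10 parent=9 cost=22
14. q=(6,3) nearest=1 d=3 new=(6,3) → add node 11 parent=1 cost=6
15. q=(47,22) nearest=10 d=26 new=(24,16) → add node 12 parent=10 cost=25
16. q=(6,9) nearest=3 d=1 new=(6,9) → add node 13 parent=3 cost=8
17. q=(18,9) nearest=10 d=4 new=(18,10) → add node 14 parent=10 cost=25
18. q=(9,10) nearest=5 d=1 new=(9,10) → add node 15 parent=5 cost=11
19. q=(26,19) nearest=12 d=3 new=(26,19) → add node 16 parent=12 cost=28
20. q=(40,18) nearest=16 d=14 new=(29,18) → add node 17 parent=16 cost=31
21. q=(7,8) nearest=3 d=0 → coincident, reject
22. q=(33,15) nearest=17 d=4 new=(32,15) → blocked by [29,40]×[12,16], reject
23. q=(25,12) nearest=10 d=4 new=(24,12) → add node 18 parent=10 cost=25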